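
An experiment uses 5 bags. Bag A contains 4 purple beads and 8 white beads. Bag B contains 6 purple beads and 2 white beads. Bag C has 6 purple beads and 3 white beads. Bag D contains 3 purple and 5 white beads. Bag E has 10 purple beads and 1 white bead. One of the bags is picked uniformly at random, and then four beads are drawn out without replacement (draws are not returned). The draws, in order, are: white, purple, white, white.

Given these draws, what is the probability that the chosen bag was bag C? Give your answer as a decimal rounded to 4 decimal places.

Under each hypothesis, the probability of the observed sequence is: P(data | bag A) = (8/12)(4/11)(7/10)(6/9) = 0.11313; P(data | bag B) = (2/8)(6/7)(1/6)(0/5) = 0; P(data | bag C) = (3/9)(6/8)(2/7)(1/6) = 0.011905; P(data | bag D) = (5/8)(3/7)(4/6)(3/5) = 0.10714; P(data | bag E) = (1/11)(10/10)(0/9) = 0.
Weighting by the prior gives 1/5 · 0.11313 = 0.022626, 1/5 · 0 = 0, 1/5 · 0.011905 = 0.002381, 1/5 · 0.10714 = 0.021429, 1/5 · 0 = 0; with total 0.046436.
By Bayes' rule, P(bag C | data) = (0.002381) / (0.046436) = 0.051274.

0.0513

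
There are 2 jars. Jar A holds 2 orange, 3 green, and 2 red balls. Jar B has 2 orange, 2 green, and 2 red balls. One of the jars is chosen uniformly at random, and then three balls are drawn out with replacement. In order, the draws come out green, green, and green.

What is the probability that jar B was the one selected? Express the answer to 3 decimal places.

Under each hypothesis, the probability of the observed sequence is: P(data | jar A) = (3/7)(3/7)(3/7) = 0.078717; P(data | jar B) = (2/6)(2/6)(2/6) = 0.037037.
Weighting by the prior gives 1/2 · 0.078717 = 0.039359, 1/2 · 0.037037 = 0.018519; with total 0.057877.
Hence P(jar B | data) = (0.018519) / (0.057877) = 0.31996.

0.320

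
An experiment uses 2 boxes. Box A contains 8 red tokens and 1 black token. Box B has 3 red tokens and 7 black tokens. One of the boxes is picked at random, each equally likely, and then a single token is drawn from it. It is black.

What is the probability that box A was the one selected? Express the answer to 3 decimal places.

The likelihood of this draw under each hypothesis: P(data | box A) = (1/9) = 1/9; P(data | box B) = (7/10) = 7/10.
Weighting by the prior gives 1/2 · 1/9 = 1/18, 1/2 · 7/10 = 7/20; with total 73/180.
Hence P(box A | data) = (1/18) / (73/180) = 10/73.

0.137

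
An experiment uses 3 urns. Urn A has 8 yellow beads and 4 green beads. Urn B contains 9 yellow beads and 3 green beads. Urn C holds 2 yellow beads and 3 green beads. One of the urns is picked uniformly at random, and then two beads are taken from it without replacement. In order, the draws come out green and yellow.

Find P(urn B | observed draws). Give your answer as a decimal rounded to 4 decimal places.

0.2738

For each hypothesis, P(data | H) works out to: P(data | urn A) = (4/12)(8/11) = 0.24242; P(data | urn B) = (3/12)(9/11) = 0.20455; P(data | urn C) = (3/5)(2/4) = 0.3.
Weighting by the prior gives 1/3 · 0.24242 = 0.080808, 1/3 · 0.20455 = 0.068182, 1/3 · 0.3 = 0.1; summing to 0.24899.
So P(urn B | data) = (0.068182) / (0.24899) = 0.27383.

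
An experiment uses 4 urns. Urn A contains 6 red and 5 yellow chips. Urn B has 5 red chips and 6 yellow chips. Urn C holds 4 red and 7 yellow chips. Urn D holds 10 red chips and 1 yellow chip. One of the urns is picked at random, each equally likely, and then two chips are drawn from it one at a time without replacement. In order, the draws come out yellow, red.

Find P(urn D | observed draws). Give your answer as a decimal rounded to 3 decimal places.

Compute the likelihood of the observed sequence for each case: P(data | urn A) = (5/11)(6/10) = 3/11; P(data | urn B) = (6/11)(5/10) = 3/11; P(data | urn C) = (7/11)(4/10) = 14/55; P(data | urn D) = (1/11)(10/10) = 1/11.
The prior-weighted likelihoods are 1/4 · 3/11 = 3/44, 1/4 · 3/11 = 3/44, 1/4 · 14/55 = 7/110, 1/4 · 1/11 = 1/44; summing to 49/220.
So P(urn D | data) = (1/44) / (49/220) = 5/49.

0.102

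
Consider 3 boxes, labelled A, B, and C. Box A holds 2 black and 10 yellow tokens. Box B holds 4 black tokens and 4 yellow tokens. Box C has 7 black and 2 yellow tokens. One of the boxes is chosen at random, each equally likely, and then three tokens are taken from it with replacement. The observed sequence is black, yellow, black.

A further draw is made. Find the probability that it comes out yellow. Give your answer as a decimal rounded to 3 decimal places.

0.395

The likelihood of the observed sequence under each hypothesis: P(data | box A) = (2/12)(10/12)(2/12) = 0.023148; P(data | box B) = (4/8)(4/8)(4/8) = 0.125; P(data | box C) = (7/9)(2/9)(7/9) = 0.13443.
Weighting by the prior gives 1/3 · 0.023148 = 0.007716, 1/3 · 0.125 = 0.041667, 1/3 · 0.13443 = 0.04481; summing to 0.094193.
Normalising, the posterior is P(box A | data) = 0.081917, P(box B | data) = 0.44235, P(box C | data) = 0.47573.
So P(yellow next | data) = Σ P(yellow next | H) P(H | data) = (5/6)(0.081917) + (1/2)(0.44235) + (2/9)(0.47573) = 0.39516.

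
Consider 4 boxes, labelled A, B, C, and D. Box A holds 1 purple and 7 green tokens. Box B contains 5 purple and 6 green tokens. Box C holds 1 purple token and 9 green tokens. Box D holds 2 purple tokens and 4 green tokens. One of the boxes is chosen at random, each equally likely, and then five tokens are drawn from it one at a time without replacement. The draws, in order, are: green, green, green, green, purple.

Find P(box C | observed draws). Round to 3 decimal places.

0.309

Under each hypothesis, the probability of the observed sequence is: P(data | box A) = (7/8)(6/7)(5/6)(4/5)(1/4) = 0.125; P(data | box B) = (6/11)(5/10)(4/9)(3/8)(5/7) = 0.032468; P(data | box C) = (9/10)(8/9)(7/8)(6/7)(1/6) = 0.1; P(data | box D) = (4/6)(3/5)(2/4)(1/3)(2/2) = 0.066667.
The prior-weighted likelihoods are 1/4 · 0.125 = 0.03125, 1/4 · 0.032468 = 0.0081169, 1/4 · 0.1 = 0.025, 1/4 · 0.066667 = 0.016667; summing to 0.081034.
Hence P(box C | data) = (0.025) / (0.081034) = 0.30851.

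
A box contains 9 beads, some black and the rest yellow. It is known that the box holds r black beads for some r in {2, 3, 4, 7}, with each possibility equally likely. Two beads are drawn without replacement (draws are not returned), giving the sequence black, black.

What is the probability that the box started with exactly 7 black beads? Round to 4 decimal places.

For each hypothesis, P(data | H) works out to: P(data | r = 2) = (2/9)(1/8) = 1/36; P(data | r = 3) = (3/9)(2/8) = 1/12; P(data | r = 4) = (4/9)(3/8) = 1/6; P(data | r = 7) = (7/9)(6/8) = 7/12.
The prior-weighted likelihoods are 1/4 · 1/36 = 1/144, 1/4 · 1/12 = 1/48, 1/4 · 1/6 = 1/24, 1/4 · 7/12 = 7/48; these sum to 31/144.
Hence P(r = 7 | data) = (7/48) / (31/144) = 21/31.

0.6774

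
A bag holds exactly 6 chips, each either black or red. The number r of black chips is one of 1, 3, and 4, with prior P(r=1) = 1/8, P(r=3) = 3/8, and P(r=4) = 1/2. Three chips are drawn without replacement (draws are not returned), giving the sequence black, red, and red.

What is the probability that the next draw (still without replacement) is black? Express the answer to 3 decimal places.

0.642

For each hypothesis, P(data | H) works out to: P(data | r = 1) = (1/6)(5/5)(4/4) = 1/6; P(data | r = 3) = (3/6)(3/5)(2/4) = 3/20; P(data | r = 4) = (4/6)(2/5)(1/4) = 1/15.
The prior-weighted likelihoods are 1/8 · 1/6 = 1/48, 3/8 · 3/20 = 9/160, 1/2 · 1/15 = 1/30; summing to 53/480.
The posterior is then P(r = 1 | data) = 10/53, P(r = 3 | data) = 27/53, P(r = 4 | data) = 16/53.
The predictive probability is P(black next | data) = (0)(10/53) + (2/3)(27/53) + (1)(16/53) = 34/53.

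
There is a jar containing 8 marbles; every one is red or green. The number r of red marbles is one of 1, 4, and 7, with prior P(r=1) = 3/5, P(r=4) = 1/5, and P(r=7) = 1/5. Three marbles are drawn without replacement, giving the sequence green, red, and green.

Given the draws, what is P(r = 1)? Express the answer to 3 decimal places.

The likelihood of the observed sequence under each hypothesis: P(data | r = 1) = (7/8)(1/7)(6/6) = 1/8; P(data | r = 4) = (4/8)(4/7)(3/6) = 1/7; P(data | r = 7) = (1/8)(7/7)(0/6) = 0.
Multiplying each by its prior: 3/5 · 1/8 = 3/40, 1/5 · 1/7 = 1/35, 1/5 · 0 = 0; summing to 29/280.
Hence P(r = 1 | data) = (3/40) / (29/280) = 21/29.

0.724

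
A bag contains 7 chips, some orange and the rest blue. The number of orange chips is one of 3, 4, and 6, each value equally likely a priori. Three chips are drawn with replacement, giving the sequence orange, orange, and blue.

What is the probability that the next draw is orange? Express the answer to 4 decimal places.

Compute the likelihood of the observed sequence for each case: P(data | r = 3) = (3/7)(3/7)(4/7) = 36/343; P(data | r = 4) = (4/7)(4/7)(3/7) = 48/343; P(data | r = 6) = (6/7)(6/7)(1/7) = 36/343.
Weighting by the prior gives 1/3 · 36/343 = 12/343, 1/3 · 48/343 = 16/343, 1/3 · 36/343 = 12/343; these sum to 40/343.
Normalising, the posterior is P(r = 3 | data) = 3/10, P(r = 4 | data) = 2/5, P(r = 6 | data) = 3/10.
The predictive probability is P(orange next | data) = (3/7)(3/10) + (4/7)(2/5) + (6/7)(3/10) = 43/70.

0.6143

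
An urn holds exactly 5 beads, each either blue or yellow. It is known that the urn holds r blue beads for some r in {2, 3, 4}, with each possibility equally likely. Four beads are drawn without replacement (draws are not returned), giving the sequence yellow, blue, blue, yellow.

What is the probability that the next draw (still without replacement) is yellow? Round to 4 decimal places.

For each hypothesis, P(data | H) works out to: P(data | r = 2) = (3/5)(2/4)(1/3)(2/2) = 1/10; P(data | r = 3) = (2/5)(3/4)(2/3)(1/2) = 1/10; P(data | r = 4) = (1/5)(4/4)(3/3)(0/2) = 0.
Weighting by the prior gives 1/3 · 1/10 = 1/30, 1/3 · 1/10 = 1/30, 1/3 · 0 = 0; with total 1/15.
Dividing through by the total gives posterior P(r = 2 | data) = 1/2, P(r = 3 | data) = 1/2, P(r = 4 | data) = 0.
Averaging over the posterior, P(yellow next | data) = (1)(1/2) + (0)(1/2) = 1/2.

0.5000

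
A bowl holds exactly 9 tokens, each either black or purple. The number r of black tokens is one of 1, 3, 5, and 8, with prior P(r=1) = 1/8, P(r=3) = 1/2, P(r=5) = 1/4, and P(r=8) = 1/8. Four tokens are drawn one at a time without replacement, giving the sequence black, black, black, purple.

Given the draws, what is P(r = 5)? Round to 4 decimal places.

0.5000

Under each hypothesis, the probability of the observed sequence is: P(data | r = 1) = (1/9)(0/8) = 0; P(data | r = 3) = (3/9)(2/8)(1/7)(6/6) = 1/84; P(data | r = 5) = (5/9)(4/8)(3/7)(4/6) = 5/63; P(data | r = 8) = (8/9)(7/8)(6/7)(1/6) = 1/9.
The prior-weighted likelihoods are 1/8 · 0 = 0, 1/2 · 1/84 = 1/168, 1/4 · 5/63 = 5/252, 1/8 · 1/9 = 1/72; summing to 5/126.
So P(r = 5 | data) = (5/252) / (5/126) = 1/2.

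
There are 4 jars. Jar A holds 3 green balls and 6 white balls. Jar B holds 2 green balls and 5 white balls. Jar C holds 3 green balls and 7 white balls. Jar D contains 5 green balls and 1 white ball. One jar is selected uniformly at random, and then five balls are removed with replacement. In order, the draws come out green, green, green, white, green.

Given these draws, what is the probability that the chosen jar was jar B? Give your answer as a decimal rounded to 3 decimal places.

0.048

Compute the likelihood of the observed sequence for each case: P(data | jar A) = (3/9)(3/9)(3/9)(6/9)(3/9) = 0.0082305; P(data | jar B) = (2/7)(2/7)(2/7)(5/7)(2/7) = 0.0047599; P(data | jar C) = (3/10)(3/10)(3/10)(7/10)(3/10) = 0.00567; P(data | jar D) = (5/6)(5/6)(5/6)(1/6)(5/6) = 0.080376.
Weighting by the prior gives 1/4 · 0.0082305 = 0.0020576, 1/4 · 0.0047599 = 0.00119, 1/4 · 0.00567 = 0.0014175, 1/4 · 0.080376 = 0.020094; summing to 0.024759.
So P(jar B | data) = (0.00119) / (0.024759) = 0.048063.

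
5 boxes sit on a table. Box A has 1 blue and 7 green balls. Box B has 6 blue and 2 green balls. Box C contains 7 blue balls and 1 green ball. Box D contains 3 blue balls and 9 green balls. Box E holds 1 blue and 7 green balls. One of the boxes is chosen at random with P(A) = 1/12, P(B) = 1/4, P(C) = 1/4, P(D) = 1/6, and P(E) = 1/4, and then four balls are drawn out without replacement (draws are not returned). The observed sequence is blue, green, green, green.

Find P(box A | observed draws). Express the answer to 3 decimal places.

The likelihood of the observed sequence under each hypothesis: P(data | box A) = (1/8)(7/7)(6/6)(5/5) = 0.125; P(data | box B) = (6/8)(2/7)(1/6)(0/5) = 0; P(data | box C) = (7/8)(1/7)(0/6) = 0; P(data | box D) = (3/12)(9/11)(8/10)(7/9) = 0.12727; P(data | box E) = (1/8)(7/7)(6/6)(5/5) = 0.125.
Multiplying each by its prior: 1/12 · 0.125 = 0.010417, 1/4 · 0 = 0, 1/4 · 0 = 0, 1/6 · 0.12727 = 0.021212, 1/4 · 0.125 = 0.03125; with total 0.062879.
By Bayes' rule, P(box A | data) = (0.010417) / (0.062879) = 0.16566.

0.166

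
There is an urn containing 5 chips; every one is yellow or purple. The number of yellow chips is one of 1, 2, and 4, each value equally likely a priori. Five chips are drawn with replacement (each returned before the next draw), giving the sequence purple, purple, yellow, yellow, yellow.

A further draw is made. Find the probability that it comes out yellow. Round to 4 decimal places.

0.5474

Compute the likelihood of the observed sequence for each case: P(data | r = 1) = (4/5)(4/5)(1/5)(1/5)(1/5) = 0.00512; P(data | r = 2) = (3/5)(3/5)(2/5)(2/5)(2/5) = 0.02304; P(data | r = 4) = (1/5)(1/5)(4/5)(4/5)(4/5) = 0.02048.
Multiplying each by its prior: 1/3 · 0.00512 = 0.0017067, 1/3 · 0.02304 = 0.00768, 1/3 · 0.02048 = 0.0068267; summing to 0.016213.
Normalising, the posterior is P(r = 1 | data) = 0.10526, P(r = 2 | data) = 0.47368, P(r = 4 | data) = 0.42105.
So P(yellow next | data) = Σ P(yellow next | H) P(H | data) = (1/5)(0.10526) + (2/5)(0.47368) + (4/5)(0.42105) = 0.54737.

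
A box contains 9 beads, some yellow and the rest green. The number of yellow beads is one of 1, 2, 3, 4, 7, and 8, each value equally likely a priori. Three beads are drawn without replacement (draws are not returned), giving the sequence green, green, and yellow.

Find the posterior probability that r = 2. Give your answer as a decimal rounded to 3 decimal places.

0.259

Under each hypothesis, the probability of the observed sequence is: P(data | r = 1) = (8/9)(7/8)(1/7) = 1/9; P(data | r = 2) = (7/9)(6/8)(2/7) = 1/6; P(data | r = 3) = (6/9)(5/8)(3/7) = 5/28; P(data | r = 4) = (5/9)(4/8)(4/7) = 10/63; P(data | r = 7) = (2/9)(1/8)(7/7) = 1/36; P(data | r = 8) = (1/9)(0/8) = 0.
The prior-weighted likelihoods are 1/6 · 1/9 = 1/54, 1/6 · 1/6 = 1/36, 1/6 · 5/28 = 5/168, 1/6 · 10/63 = 5/189, 1/6 · 1/36 = 1/216, 1/6 · 0 = 0; summing to 3/28.
By Bayes' rule, P(r = 2 | data) = (1/36) / (3/28) = 7/27.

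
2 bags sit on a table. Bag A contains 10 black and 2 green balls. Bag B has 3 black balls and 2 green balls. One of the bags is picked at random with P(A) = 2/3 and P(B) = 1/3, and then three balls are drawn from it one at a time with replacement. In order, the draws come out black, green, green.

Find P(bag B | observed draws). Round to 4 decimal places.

Under each hypothesis, the probability of the observed sequence is: P(data | bag A) = (10/12)(2/12)(2/12) = 0.023148; P(data | bag B) = (3/5)(2/5)(2/5) = 0.096.
Weighting by the prior gives 2/3 · 0.023148 = 0.015432, 1/3 · 0.096 = 0.032; these sum to 0.047432.
So P(bag B | data) = (0.032) / (0.047432) = 0.67465.

0.6746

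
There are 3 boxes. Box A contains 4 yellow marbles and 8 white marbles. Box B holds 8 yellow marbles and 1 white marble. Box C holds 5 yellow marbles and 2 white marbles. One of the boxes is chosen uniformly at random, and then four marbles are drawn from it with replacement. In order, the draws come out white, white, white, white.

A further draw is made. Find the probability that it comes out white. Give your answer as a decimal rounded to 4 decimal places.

0.6538

For each hypothesis, P(data | H) works out to: P(data | box A) = (8/12)(8/12)(8/12)(8/12) = 0.19753; P(data | box B) = (1/9)(1/9)(1/9)(1/9) = 0.00015242; P(data | box C) = (2/7)(2/7)(2/7)(2/7) = 0.0066639.
Weighting by the prior gives 1/3 · 0.19753 = 0.065844, 1/3 · 0.00015242 = 5.0805e-05, 1/3 · 0.0066639 = 0.0022213; these sum to 0.068116.
Normalising, the posterior is P(box A | data) = 0.96664, P(box B | data) = 0.00074587, P(box C | data) = 0.032611.
Averaging over the posterior, P(white next | data) = (2/3)(0.96664) + (1/9)(0.00074587) + (2/7)(0.032611) = 0.65383.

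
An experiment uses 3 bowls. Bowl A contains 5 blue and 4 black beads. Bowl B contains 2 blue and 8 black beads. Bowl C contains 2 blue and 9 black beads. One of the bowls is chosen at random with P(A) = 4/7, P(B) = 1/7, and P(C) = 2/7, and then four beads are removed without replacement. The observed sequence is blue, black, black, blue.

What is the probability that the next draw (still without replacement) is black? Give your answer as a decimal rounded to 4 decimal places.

0.4935

Compute the likelihood of the observed sequence for each case: P(data | bowl A) = (5/9)(4/8)(3/7)(4/6) = 0.079365; P(data | bowl B) = (2/10)(8/9)(7/8)(1/7) = 0.022222; P(data | bowl C) = (2/11)(9/10)(8/9)(1/8) = 0.018182.
Multiplying each by its prior: 4/7 · 0.079365 = 0.045351, 1/7 · 0.022222 = 0.0031746, 2/7 · 0.018182 = 0.0051948; these sum to 0.053721.
The posterior is then P(bowl A | data) = 0.84421, P(bowl B | data) = 0.059094, P(bowl C | data) = 0.0967.
Averaging over the posterior, P(black next | data) = (2/5)(0.84421) + (1)(0.059094) + (1)(0.0967) = 0.49348.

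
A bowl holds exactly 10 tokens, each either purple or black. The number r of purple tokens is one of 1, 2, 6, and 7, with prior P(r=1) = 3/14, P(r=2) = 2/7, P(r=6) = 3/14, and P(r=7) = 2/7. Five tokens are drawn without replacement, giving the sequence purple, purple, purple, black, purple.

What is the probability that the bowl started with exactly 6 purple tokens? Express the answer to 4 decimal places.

0.3000

For each hypothesis, P(data | H) works out to: P(data | r = 1) = (1/10)(0/9) = 0; P(data | r = 2) = (2/10)(1/9)(0/8) = 0; P(data | r = 6) = (6/10)(5/9)(4/8)(4/7)(3/6) = 1/21; P(data | r = 7) = (7/10)(6/9)(5/8)(3/7)(4/6) = 1/12.
The prior-weighted likelihoods are 3/14 · 0 = 0, 2/7 · 0 = 0, 3/14 · 1/21 = 1/98, 2/7 · 1/12 = 1/42; these sum to 5/147.
So P(r = 6 | data) = (1/98) / (5/147) = 3/10.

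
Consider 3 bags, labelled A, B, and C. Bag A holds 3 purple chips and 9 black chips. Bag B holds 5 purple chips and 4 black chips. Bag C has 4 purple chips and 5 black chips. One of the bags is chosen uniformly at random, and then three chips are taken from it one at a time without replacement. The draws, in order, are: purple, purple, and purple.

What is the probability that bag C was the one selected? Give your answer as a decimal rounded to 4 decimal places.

0.2781

For each hypothesis, P(data | H) works out to: P(data | bag A) = (3/12)(2/11)(1/10) = 0.0045455; P(data | bag B) = (5/9)(4/8)(3/7) = 0.11905; P(data | bag C) = (4/9)(3/8)(2/7) = 0.047619.
Multiplying each by its prior: 1/3 · 0.0045455 = 0.0015152, 1/3 · 0.11905 = 0.039683, 1/3 · 0.047619 = 0.015873; with total 0.057071.
So P(bag C | data) = (0.015873) / (0.057071) = 0.27813.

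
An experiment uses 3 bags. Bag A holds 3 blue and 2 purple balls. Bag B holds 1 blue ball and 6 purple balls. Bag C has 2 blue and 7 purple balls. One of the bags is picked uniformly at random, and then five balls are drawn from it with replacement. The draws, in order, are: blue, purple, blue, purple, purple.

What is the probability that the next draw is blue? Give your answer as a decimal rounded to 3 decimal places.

For each hypothesis, P(data | H) works out to: P(data | bag A) = (3/5)(2/5)(3/5)(2/5)(2/5) = 0.02304; P(data | bag B) = (1/7)(6/7)(1/7)(6/7)(6/7) = 0.012852; P(data | bag C) = (2/9)(7/9)(2/9)(7/9)(7/9) = 0.023235.
The prior-weighted likelihoods are 1/3 · 0.02304 = 0.00768, 1/3 · 0.012852 = 0.0042839, 1/3 · 0.023235 = 0.007745; these sum to 0.019709.
The posterior is then P(bag A | data) = 0.38967, P(bag B | data) = 0.21736, P(bag C | data) = 0.39297.
Averaging over the posterior, P(blue next | data) = (3/5)(0.38967) + (1/7)(0.21736) + (2/9)(0.39297) = 0.35218.

0.352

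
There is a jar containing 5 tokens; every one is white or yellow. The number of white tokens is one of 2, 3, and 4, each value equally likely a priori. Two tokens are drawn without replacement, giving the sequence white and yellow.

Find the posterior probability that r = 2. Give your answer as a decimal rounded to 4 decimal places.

Compute the likelihood of the observed sequence for each case: P(data | r = 2) = (2/5)(3/4) = 3/10; P(data | r = 3) = (3/5)(2/4) = 3/10; P(data | r = 4) = (4/5)(1/4) = 1/5.
Multiplying each by its prior: 1/3 · 3/10 = 1/10, 1/3 · 3/10 = 1/10, 1/3 · 1/5 = 1/15; these sum to 4/15.
Therefore the posterior P(r = 2 | data) = (1/10) / (4/15) = 3/8.

0.3750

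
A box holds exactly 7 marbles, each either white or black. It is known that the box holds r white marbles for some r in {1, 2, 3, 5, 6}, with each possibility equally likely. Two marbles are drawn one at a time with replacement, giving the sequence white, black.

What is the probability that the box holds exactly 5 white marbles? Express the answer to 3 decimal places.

Compute the likelihood of the observed sequence for each case: P(data | r = 1) = (1/7)(6/7) = 6/49; P(data | r = 2) = (2/7)(5/7) = 10/49; P(data | r = 3) = (3/7)(4/7) = 12/49; P(data | r = 5) = (5/7)(2/7) = 10/49; P(data | r = 6) = (6/7)(1/7) = 6/49.
Multiplying each by its prior: 1/5 · 6/49 = 6/245, 1/5 · 10/49 = 2/49, 1/5 · 12/49 = 12/245, 1/5 · 10/49 = 2/49, 1/5 · 6/49 = 6/245; with total 44/245.
Therefore the posterior P(r = 5 | data) = (2/49) / (44/245) = 5/22.

0.227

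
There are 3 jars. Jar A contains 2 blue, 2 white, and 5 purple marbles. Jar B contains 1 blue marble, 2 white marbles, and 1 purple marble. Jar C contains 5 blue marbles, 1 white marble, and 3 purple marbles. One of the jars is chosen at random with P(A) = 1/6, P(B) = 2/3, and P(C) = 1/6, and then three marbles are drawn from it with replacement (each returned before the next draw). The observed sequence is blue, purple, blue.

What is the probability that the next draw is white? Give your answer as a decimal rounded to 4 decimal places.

Compute the likelihood of the observed sequence for each case: P(data | jar A) = (2/9)(5/9)(2/9) = 0.027435; P(data | jar B) = (1/4)(1/4)(1/4) = 0.015625; P(data | jar C) = (5/9)(3/9)(5/9) = 0.10288.
Multiplying each by its prior: 1/6 · 0.027435 = 0.0045725, 2/3 · 0.015625 = 0.010417, 1/6 · 0.10288 = 0.017147; summing to 0.032136.
The posterior is then P(jar A | data) = 0.14229, P(jar B | data) = 0.32414, P(jar C | data) = 0.53357.
Averaging over the posterior, P(white next | data) = (2/9)(0.14229) + (1/2)(0.32414) + (1/9)(0.53357) = 0.25298.

0.2530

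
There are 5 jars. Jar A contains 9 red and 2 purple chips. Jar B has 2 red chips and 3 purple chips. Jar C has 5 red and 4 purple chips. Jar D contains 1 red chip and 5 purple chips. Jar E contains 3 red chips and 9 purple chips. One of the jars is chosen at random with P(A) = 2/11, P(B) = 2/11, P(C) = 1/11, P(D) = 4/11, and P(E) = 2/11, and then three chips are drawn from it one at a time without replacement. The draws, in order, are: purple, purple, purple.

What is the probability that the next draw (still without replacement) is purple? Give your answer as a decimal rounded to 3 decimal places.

0.614

For each hypothesis, P(data | H) works out to: P(data | jar A) = (2/11)(1/10)(0/9) = 0; P(data | jar B) = (3/5)(2/4)(1/3) = 0.1; P(data | jar C) = (4/9)(3/8)(2/7) = 0.047619; P(data | jar D) = (5/6)(4/5)(3/4) = 0.5; P(data | jar E) = (9/12)(8/11)(7/10) = 0.38182.
Weighting by the prior gives 2/11 · 0 = 0, 2/11 · 0.1 = 0.018182, 1/11 · 0.047619 = 0.004329, 4/11 · 0.5 = 0.18182, 2/11 · 0.38182 = 0.069421; these sum to 0.27375.
The posterior is then P(jar A | data) = 0, P(jar B | data) = 0.066417, P(jar C | data) = 0.015814, P(jar D | data) = 0.66417, P(jar E | data) = 0.25359.
Averaging over the posterior, P(purple next | data) = (0)(0.066417) + (1/6)(0.015814) + (2/3)(0.66417) + (2/3)(0.25359) = 0.61448.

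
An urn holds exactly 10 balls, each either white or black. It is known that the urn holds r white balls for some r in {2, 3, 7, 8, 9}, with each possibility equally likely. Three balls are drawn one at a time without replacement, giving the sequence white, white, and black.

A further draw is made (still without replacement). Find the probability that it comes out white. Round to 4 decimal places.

0.7174

The likelihood of the observed sequence under each hypothesis: P(data | r = 2) = (2/10)(1/9)(8/8) = 1/45; P(data | r = 3) = (3/10)(2/9)(7/8) = 7/120; P(data | r = 7) = (7/10)(6/9)(3/8) = 7/40; P(data | r = 8) = (8/10)(7/9)(2/8) = 7/45; P(data | r = 9) = (9/10)(8/9)(1/8) = 1/10.
Weighting by the prior gives 1/5 · 1/45 = 1/225, 1/5 · 7/120 = 7/600, 1/5 · 7/40 = 7/200, 1/5 · 7/45 = 7/225, 1/5 · 1/10 = 1/50; summing to 23/225.
The posterior is then P(r = 2 | data) = 1/23, P(r = 3 | data) = 21/184, P(r = 7 | data) = 63/184, P(r = 8 | data) = 7/23, P(r = 9 | data) = 9/46.
Averaging over the posterior, P(white next | data) = (0)(1/23) + (1/7)(21/184) + (5/7)(63/184) + (6/7)(7/23) + (1)(9/46) = 33/46.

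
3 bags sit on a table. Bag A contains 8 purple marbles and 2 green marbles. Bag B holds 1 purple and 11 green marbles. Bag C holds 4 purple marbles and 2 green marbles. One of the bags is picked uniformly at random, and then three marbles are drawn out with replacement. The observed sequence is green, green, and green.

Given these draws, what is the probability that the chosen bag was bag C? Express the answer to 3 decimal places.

0.045

Under each hypothesis, the probability of the observed sequence is: P(data | bag A) = (2/10)(2/10)(2/10) = 0.008; P(data | bag B) = (11/12)(11/12)(11/12) = 0.77025; P(data | bag C) = (2/6)(2/6)(2/6) = 0.037037.
The prior-weighted likelihoods are 1/3 · 0.008 = 0.0026667, 1/3 · 0.77025 = 0.25675, 1/3 · 0.037037 = 0.012346; these sum to 0.27176.
By Bayes' rule, P(bag C | data) = (0.012346) / (0.27176) = 0.045428.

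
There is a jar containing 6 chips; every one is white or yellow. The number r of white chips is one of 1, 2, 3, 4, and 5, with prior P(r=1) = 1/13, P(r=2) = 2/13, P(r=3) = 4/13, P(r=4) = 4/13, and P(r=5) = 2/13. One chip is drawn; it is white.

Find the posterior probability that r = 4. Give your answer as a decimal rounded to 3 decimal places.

Under each hypothesis, the probability of this draw is: P(data | r = 1) = (1/6) = 1/6; P(data | r = 2) = (2/6) = 1/3; P(data | r = 3) = (3/6) = 1/2; P(data | r = 4) = (4/6) = 2/3; P(data | r = 5) = (5/6) = 5/6.
Multiplying each by its prior: 1/13 · 1/6 = 1/78, 2/13 · 1/3 = 2/39, 4/13 · 1/2 = 2/13, 4/13 · 2/3 = 8/39, 2/13 · 5/6 = 5/39; summing to 43/78.
By Bayes' rule, P(r = 4 | data) = (8/39) / (43/78) = 16/43.

0.372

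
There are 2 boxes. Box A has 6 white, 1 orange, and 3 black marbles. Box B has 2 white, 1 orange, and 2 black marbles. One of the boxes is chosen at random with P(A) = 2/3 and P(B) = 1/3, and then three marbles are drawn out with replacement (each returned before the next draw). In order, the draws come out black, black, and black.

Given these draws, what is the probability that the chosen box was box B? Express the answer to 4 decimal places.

0.5424

The likelihood of the observed sequence under each hypothesis: P(data | box A) = (3/10)(3/10)(3/10) = 0.027; P(data | box B) = (2/5)(2/5)(2/5) = 0.064.
The prior-weighted likelihoods are 2/3 · 0.027 = 0.018, 1/3 · 0.064 = 0.021333; summing to 0.039333.
Therefore the posterior P(box B | data) = (0.021333) / (0.039333) = 0.54237.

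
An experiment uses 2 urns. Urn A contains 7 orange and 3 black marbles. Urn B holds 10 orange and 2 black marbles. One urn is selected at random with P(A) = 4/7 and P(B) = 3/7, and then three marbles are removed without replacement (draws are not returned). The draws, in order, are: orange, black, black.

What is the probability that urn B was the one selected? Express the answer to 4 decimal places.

0.1630

The likelihood of the observed sequence under each hypothesis: P(data | urn A) = (7/10)(3/9)(2/8) = 0.058333; P(data | urn B) = (10/12)(2/11)(1/10) = 0.015152.
Multiplying each by its prior: 4/7 · 0.058333 = 0.033333, 3/7 · 0.015152 = 0.0064935; summing to 0.039827.
Hence P(urn B | data) = (0.0064935) / (0.039827) = 0.16304.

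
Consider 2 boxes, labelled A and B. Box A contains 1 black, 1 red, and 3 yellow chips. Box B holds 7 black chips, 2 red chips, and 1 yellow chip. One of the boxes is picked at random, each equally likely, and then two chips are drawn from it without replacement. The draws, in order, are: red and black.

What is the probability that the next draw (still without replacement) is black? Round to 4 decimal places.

0.5676

Compute the likelihood of the observed sequence for each case: P(data | box A) = (1/5)(1/4) = 1/20; P(data | box B) = (2/10)(7/9) = 7/45.
The prior-weighted likelihoods are 1/2 · 1/20 = 1/40, 1/2 · 7/45 = 7/90; summing to 37/360.
The posterior is then P(box A | data) = 9/37, P(box B | data) = 28/37.
Averaging over the posterior, P(black next | data) = (0)(9/37) + (3/4)(28/37) = 21/37.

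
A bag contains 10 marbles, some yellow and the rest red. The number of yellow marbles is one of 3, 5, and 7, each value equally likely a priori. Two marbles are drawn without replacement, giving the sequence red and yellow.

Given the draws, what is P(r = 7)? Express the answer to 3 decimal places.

0.313

For each hypothesis, P(data | H) works out to: P(data | r = 3) = (7/10)(3/9) = 7/30; P(data | r = 5) = (5/10)(5/9) = 5/18; P(data | r = 7) = (3/10)(7/9) = 7/30.
Weighting by the prior gives 1/3 · 7/30 = 7/90, 1/3 · 5/18 = 5/54, 1/3 · 7/30 = 7/90; these sum to 67/270.
Therefore the posterior P(r = 7 | data) = (7/90) / (67/270) = 21/67.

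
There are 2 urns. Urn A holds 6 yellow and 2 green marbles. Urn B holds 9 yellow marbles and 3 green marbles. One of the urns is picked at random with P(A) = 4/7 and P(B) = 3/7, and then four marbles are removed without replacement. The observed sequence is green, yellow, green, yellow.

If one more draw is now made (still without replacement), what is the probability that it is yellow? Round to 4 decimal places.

The likelihood of the observed sequence under each hypothesis: P(data | urn A) = (2/8)(6/7)(1/6)(5/5) = 0.035714; P(data | urn B) = (3/12)(9/11)(2/10)(8/9) = 0.036364.
The prior-weighted likelihoods are 4/7 · 0.035714 = 0.020408, 3/7 · 0.036364 = 0.015584; with total 0.035993.
Normalising, the posterior is P(urn A | data) = 0.56701, P(urn B | data) = 0.43299.
The predictive probability is P(yellow next | data) = (1)(0.56701) + (7/8)(0.43299) = 0.94588.

0.9459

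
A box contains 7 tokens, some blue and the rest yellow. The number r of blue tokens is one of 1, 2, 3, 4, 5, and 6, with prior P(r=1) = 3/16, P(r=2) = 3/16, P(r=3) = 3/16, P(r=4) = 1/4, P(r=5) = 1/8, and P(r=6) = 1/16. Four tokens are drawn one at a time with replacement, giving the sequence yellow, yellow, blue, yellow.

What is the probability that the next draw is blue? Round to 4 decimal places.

For each hypothesis, P(data | H) works out to: P(data | r = 1) = (6/7)(6/7)(1/7)(6/7) = 0.089963; P(data | r = 2) = (5/7)(5/7)(2/7)(5/7) = 0.10412; P(data | r = 3) = (4/7)(4/7)(3/7)(4/7) = 0.079967; P(data | r = 4) = (3/7)(3/7)(4/7)(3/7) = 0.044981; P(data | r = 5) = (2/7)(2/7)(5/7)(2/7) = 0.01666; P(data | r = 6) = (1/7)(1/7)(6/7)(1/7) = 0.002499.
The prior-weighted likelihoods are 3/16 · 0.089963 = 0.016868, 3/16 · 0.10412 = 0.019523, 3/16 · 0.079967 = 0.014994, 1/4 · 0.044981 = 0.011245, 1/8 · 0.01666 = 0.0020825, 1/16 · 0.002499 = 0.00015618; summing to 0.064869.
Normalising, the posterior is P(r = 1 | data) = 0.26003, P(r = 2 | data) = 0.30096, P(r = 3 | data) = 0.23114, P(r = 4 | data) = 0.17335, P(r = 5 | data) = 0.032103, P(r = 6 | data) = 0.0024077.
So P(blue next | data) = Σ P(blue next | H) P(H | data) = (1/7)(0.26003) + (2/7)(0.30096) + (3/7)(0.23114) + (4/7)(0.17335) + (5/7)(0.032103) + (6/7)(0.0024077) = 0.34625.

0.3463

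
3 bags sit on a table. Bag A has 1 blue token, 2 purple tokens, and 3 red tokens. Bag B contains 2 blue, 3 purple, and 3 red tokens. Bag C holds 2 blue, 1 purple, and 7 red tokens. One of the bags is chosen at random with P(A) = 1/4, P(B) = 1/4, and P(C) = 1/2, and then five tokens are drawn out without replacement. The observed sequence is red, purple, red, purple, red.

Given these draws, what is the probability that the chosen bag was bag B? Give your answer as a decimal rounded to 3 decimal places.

The likelihood of the observed sequence under each hypothesis: P(data | bag A) = (3/6)(2/5)(2/4)(1/3)(1/2) = 0.016667; P(data | bag B) = (3/8)(3/7)(2/6)(2/5)(1/4) = 0.0053571; P(data | bag C) = (7/10)(1/9)(6/8)(0/7) = 0.
Multiplying each by its prior: 1/4 · 0.016667 = 0.0041667, 1/4 · 0.0053571 = 0.0013393, 1/2 · 0 = 0; summing to 0.005506.
Therefore the posterior P(bag B | data) = (0.0013393) / (0.005506) = 0.24324.

0.243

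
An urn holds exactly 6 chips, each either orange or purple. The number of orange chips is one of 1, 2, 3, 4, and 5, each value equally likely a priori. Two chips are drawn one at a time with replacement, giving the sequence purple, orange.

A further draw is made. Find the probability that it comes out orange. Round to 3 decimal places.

0.500

The likelihood of the observed sequence under each hypothesis: P(data | r = 1) = (5/6)(1/6) = 5/36; P(data | r = 2) = (4/6)(2/6) = 2/9; P(data | r = 3) = (3/6)(3/6) = 1/4; P(data | r = 4) = (2/6)(4/6) = 2/9; P(data | r = 5) = (1/6)(5/6) = 5/36.
The prior-weighted likelihoods are 1/5 · 5/36 = 1/36, 1/5 · 2/9 = 2/45, 1/5 · 1/4 = 1/20, 1/5 · 2/9 = 2/45, 1/5 · 5/36 = 1/36; summing to 7/36.
Normalising, the posterior is P(r = 1 | data) = 1/7, P(r = 2 | data) = 8/35, P(r = 3 | data) = 9/35, P(r = 4 | data) = 8/35, P(r = 5 | data) = 1/7.
So P(orange next | data) = Σ P(orange next | H) P(H | data) = (1/6)(1/7) + (1/3)(8/35) + (1/2)(9/35) + (2/3)(8/35) + (5/6)(1/7) = 1/2.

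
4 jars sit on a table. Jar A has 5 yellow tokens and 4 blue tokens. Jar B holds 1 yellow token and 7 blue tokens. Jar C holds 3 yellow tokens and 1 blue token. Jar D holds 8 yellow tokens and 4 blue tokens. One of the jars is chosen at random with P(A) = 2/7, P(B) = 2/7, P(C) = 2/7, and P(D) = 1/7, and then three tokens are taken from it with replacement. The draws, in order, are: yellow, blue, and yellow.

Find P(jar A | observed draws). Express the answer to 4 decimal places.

Under each hypothesis, the probability of the observed sequence is: P(data | jar A) = (5/9)(4/9)(5/9) = 0.13717; P(data | jar B) = (1/8)(7/8)(1/8) = 0.013672; P(data | jar C) = (3/4)(1/4)(3/4) = 0.14062; P(data | jar D) = (8/12)(4/12)(8/12) = 0.14815.
The prior-weighted likelihoods are 2/7 · 0.13717 = 0.039193, 2/7 · 0.013672 = 0.0039062, 2/7 · 0.14062 = 0.040179, 1/7 · 0.14815 = 0.021164; summing to 0.10444.
So P(jar A | data) = (0.039193) / (0.10444) = 0.37526.

0.3753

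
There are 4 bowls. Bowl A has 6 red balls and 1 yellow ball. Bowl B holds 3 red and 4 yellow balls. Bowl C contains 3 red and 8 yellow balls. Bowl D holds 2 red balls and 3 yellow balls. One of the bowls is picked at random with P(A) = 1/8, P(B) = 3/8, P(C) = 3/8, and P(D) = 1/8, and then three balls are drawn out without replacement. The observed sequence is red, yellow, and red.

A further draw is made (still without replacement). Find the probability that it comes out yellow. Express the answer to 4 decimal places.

Compute the likelihood of the observed sequence for each case: P(data | bowl A) = (6/7)(1/6)(5/5) = 0.14286; P(data | bowl B) = (3/7)(4/6)(2/5) = 0.11429; P(data | bowl C) = (3/11)(8/10)(2/9) = 0.048485; P(data | bowl D) = (2/5)(3/4)(1/3) = 0.1.
Weighting by the prior gives 1/8 · 0.14286 = 0.017857, 3/8 · 0.11429 = 0.042857, 3/8 · 0.048485 = 0.018182, 1/8 · 0.1 = 0.0125; with total 0.091396.
The posterior is then P(bowl A | data) = 0.19538, P(bowl B | data) = 0.46892, P(bowl C | data) = 0.19893, P(bowl D | data) = 0.13677.
The predictive probability is P(yellow next | data) = (0)(0.19538) + (3/4)(0.46892) + (7/8)(0.19893) + (1)(0.13677) = 0.66252.

0.6625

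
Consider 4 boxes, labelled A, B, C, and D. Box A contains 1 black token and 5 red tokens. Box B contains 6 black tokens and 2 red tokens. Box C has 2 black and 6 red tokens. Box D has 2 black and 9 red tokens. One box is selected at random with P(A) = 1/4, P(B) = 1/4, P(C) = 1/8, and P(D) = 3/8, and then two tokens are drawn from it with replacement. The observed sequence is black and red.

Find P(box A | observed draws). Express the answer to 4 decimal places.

For each hypothesis, P(data | H) works out to: P(data | box A) = (1/6)(5/6) = 0.13889; P(data | box B) = (6/8)(2/8) = 0.1875; P(data | box C) = (2/8)(6/8) = 0.1875; P(data | box D) = (2/11)(9/11) = 0.14876.
Multiplying each by its prior: 1/4 · 0.13889 = 0.034722, 1/4 · 0.1875 = 0.046875, 1/8 · 0.1875 = 0.023438, 3/8 · 0.14876 = 0.055785; with total 0.16082.
Therefore the posterior P(box A | data) = (0.034722) / (0.16082) = 0.21591.

0.2159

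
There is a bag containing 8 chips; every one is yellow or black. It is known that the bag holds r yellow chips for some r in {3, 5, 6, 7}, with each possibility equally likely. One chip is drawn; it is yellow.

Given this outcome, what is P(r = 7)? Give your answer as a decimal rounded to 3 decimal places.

The likelihood of this draw under each hypothesis: P(data | r = 3) = (3/8) = 3/8; P(data | r = 5) = (5/8) = 5/8; P(data | r = 6) = (6/8) = 3/4; P(data | r = 7) = (7/8) = 7/8.
Multiplying each by its prior: 1/4 · 3/8 = 3/32, 1/4 · 5/8 = 5/32, 1/4 · 3/4 = 3/16, 1/4 · 7/8 = 7/32; summing to 21/32.
So P(r = 7 | data) = (7/32) / (21/32) = 1/3.

0.333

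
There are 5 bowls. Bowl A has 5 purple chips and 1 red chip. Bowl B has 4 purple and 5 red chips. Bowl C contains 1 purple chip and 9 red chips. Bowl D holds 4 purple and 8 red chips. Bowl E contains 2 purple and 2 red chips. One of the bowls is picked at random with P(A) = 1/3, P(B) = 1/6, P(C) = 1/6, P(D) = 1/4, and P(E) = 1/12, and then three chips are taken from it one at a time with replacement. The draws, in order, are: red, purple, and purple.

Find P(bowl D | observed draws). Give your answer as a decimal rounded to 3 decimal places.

0.212

The likelihood of the observed sequence under each hypothesis: P(data | bowl A) = (1/6)(5/6)(5/6) = 0.11574; P(data | bowl B) = (5/9)(4/9)(4/9) = 0.10974; P(data | bowl C) = (9/10)(1/10)(1/10) = 0.009; P(data | bowl D) = (8/12)(4/12)(4/12) = 0.074074; P(data | bowl E) = (2/4)(2/4)(2/4) = 0.125.
Multiplying each by its prior: 1/3 · 0.11574 = 0.03858, 1/6 · 0.10974 = 0.01829, 1/6 · 0.009 = 0.0015, 1/4 · 0.074074 = 0.018519, 1/12 · 0.125 = 0.010417; summing to 0.087305.
By Bayes' rule, P(bowl D | data) = (0.018519) / (0.087305) = 0.21211.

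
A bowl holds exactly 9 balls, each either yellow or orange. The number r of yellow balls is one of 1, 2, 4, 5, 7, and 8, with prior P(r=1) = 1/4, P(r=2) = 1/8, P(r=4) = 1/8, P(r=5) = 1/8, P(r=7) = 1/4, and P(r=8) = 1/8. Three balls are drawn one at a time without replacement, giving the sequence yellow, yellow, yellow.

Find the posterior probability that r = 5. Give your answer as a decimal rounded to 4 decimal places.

0.0714

Under each hypothesis, the probability of the observed sequence is: P(data | r = 1) = (1/9)(0/8) = 0; P(data | r = 2) = (2/9)(1/8)(0/7) = 0; P(data | r = 4) = (4/9)(3/8)(2/7) = 1/21; P(data | r = 5) = (5/9)(4/8)(3/7) = 5/42; P(data | r = 7) = (7/9)(6/8)(5/7) = 5/12; P(data | r = 8) = (8/9)(7/8)(6/7) = 2/3.
The prior-weighted likelihoods are 1/4 · 0 = 0, 1/8 · 0 = 0, 1/8 · 1/21 = 1/168, 1/8 · 5/42 = 5/336, 1/4 · 5/12 = 5/48, 1/8 · 2/3 = 1/12; with total 5/24.
Therefore the posterior P(r = 5 | data) = (5/336) / (5/24) = 1/14.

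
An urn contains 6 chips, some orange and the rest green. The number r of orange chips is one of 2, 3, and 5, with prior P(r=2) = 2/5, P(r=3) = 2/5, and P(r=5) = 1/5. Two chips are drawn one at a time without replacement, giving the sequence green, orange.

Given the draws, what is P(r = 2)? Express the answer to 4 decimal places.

For each hypothesis, P(data | H) works out to: P(data | r = 2) = (4/6)(2/5) = 4/15; P(data | r = 3) = (3/6)(3/5) = 3/10; P(data | r = 5) = (1/6)(5/5) = 1/6.
The prior-weighted likelihoods are 2/5 · 4/15 = 8/75, 2/5 · 3/10 = 3/25, 1/5 · 1/6 = 1/30; these sum to 13/50.
Therefore the posterior P(r = 2 | data) = (8/75) / (13/50) = 16/39.

0.4103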